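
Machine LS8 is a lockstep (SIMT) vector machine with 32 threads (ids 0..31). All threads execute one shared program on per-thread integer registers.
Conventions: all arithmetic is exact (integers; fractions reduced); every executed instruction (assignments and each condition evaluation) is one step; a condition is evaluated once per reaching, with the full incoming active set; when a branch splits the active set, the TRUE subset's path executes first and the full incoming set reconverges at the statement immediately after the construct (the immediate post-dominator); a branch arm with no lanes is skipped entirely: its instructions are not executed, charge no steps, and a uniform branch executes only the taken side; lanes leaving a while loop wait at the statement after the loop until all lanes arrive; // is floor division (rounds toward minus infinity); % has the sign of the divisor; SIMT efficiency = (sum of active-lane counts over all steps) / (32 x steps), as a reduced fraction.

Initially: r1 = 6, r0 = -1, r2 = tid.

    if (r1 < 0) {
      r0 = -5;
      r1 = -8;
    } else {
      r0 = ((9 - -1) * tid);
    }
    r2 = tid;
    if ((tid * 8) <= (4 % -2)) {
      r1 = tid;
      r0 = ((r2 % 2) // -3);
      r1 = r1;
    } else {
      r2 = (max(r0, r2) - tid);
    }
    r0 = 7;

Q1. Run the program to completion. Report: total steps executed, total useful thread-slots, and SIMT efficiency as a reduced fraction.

Answer: 9 steps, 194 useful, 97/144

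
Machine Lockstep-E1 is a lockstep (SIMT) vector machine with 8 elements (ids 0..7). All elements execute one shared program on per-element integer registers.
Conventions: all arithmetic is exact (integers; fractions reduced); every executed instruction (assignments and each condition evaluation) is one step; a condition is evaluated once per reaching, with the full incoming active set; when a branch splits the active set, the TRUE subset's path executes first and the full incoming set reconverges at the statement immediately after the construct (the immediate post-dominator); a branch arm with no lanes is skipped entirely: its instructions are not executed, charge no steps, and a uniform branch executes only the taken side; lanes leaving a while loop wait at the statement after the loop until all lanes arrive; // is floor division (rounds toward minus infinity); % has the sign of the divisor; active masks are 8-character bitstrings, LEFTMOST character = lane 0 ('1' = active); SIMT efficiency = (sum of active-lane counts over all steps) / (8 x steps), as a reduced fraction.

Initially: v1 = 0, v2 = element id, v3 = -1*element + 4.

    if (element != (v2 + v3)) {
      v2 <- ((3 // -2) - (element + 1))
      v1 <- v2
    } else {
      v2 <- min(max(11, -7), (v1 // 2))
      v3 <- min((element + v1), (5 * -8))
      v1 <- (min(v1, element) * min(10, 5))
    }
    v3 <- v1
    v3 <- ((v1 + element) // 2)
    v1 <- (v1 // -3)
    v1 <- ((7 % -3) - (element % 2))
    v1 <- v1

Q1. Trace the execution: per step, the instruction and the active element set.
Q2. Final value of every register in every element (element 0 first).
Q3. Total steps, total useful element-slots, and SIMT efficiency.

step 0: eval (element != (v2 + v3))  11111111
step 1: v2 <- ((3 // -2) - (element + 1)) 11110111
step 2: v1 <- v2                     11110111
step 3: v2 <- min(max(11, -7), (v1 // 2)) 00001000
step 4: v3 <- min((element + v1), (5 * -8)) 00001000
step 5: v1 <- (min(v1, element) * min(10, 5)) 00001000
step 6: v3 <- v1                     11111111
step 7: v3 <- ((v1 + element) // 2)  11111111
step 8: v1 <- (v1 // -3)             11111111
step 9: v1 <- ((7 % -3) - (element % 2)) 11111111
step 10: v1 <- v1                     11111111

Answer: 11 steps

v1: -2,-3,-2,-3,-2,-3,-2,-3
v2: -3,-4,-5,-6,0,-8,-9,-10
v3: -2,-2,-2,-2,2,-2,-2,-2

steps = 11; useful = 65; efficiency = 65/88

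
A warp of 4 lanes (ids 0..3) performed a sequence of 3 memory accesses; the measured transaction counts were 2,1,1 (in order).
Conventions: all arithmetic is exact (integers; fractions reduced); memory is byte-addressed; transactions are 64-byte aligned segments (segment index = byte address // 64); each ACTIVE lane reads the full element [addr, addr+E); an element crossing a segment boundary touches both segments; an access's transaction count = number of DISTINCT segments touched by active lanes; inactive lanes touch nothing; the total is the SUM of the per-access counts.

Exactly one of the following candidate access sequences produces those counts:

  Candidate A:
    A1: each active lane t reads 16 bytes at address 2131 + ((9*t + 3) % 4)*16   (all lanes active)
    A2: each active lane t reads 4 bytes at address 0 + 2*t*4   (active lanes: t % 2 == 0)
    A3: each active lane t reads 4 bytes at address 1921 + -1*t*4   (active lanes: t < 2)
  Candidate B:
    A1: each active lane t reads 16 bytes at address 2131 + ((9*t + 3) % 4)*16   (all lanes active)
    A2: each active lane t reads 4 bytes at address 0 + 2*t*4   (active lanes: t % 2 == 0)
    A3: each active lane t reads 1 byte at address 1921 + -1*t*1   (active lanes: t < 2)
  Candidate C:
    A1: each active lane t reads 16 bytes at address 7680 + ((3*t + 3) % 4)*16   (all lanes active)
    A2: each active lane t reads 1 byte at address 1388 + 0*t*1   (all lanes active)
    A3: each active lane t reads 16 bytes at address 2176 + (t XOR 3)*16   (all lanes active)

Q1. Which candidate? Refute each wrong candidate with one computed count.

A: A3 gives 2 transactions, not 1
C: A1 gives 1 transaction, not 2
B: all counts match (2,1,1)

Answer: B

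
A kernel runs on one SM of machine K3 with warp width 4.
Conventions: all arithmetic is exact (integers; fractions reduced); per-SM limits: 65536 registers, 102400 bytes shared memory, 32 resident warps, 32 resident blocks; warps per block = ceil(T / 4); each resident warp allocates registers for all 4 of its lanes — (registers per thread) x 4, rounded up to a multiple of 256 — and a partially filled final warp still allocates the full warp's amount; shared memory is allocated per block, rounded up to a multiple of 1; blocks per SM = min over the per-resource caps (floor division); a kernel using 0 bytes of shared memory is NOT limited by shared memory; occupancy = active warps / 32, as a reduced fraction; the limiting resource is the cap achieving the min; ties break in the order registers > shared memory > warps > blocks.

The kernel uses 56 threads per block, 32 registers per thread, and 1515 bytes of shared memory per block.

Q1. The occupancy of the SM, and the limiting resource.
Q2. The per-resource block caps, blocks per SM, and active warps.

Answer: occupancy 7/8, limited by warps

registers: 18 blocks
shared memory: 67 blocks
warps: 2 blocks
blocks: 32 blocks

Answer: 2 blocks, 28 active warps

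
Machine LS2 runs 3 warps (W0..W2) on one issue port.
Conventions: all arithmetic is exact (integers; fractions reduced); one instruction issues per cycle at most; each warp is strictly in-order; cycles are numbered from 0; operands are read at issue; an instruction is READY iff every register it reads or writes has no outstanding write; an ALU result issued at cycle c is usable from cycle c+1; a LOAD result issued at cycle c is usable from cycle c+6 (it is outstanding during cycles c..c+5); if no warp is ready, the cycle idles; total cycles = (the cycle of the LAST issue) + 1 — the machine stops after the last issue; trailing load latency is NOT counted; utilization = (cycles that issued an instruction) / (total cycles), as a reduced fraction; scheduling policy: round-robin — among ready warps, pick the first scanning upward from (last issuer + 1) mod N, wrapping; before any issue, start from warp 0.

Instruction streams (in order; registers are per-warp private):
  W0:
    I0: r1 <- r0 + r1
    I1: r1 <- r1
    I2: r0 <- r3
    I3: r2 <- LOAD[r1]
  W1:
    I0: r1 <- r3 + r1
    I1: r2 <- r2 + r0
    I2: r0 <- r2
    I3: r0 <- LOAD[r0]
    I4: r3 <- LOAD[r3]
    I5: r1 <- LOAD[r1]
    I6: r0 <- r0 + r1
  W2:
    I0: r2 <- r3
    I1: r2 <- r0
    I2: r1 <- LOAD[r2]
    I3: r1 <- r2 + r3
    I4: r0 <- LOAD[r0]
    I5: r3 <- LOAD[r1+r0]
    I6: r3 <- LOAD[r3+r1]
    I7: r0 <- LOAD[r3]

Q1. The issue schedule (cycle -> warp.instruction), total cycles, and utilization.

cycle 0: W0.I0
cycle 1: W1.I0
cycle 2: W2.I0
cycle 3: W0.I1
cycle 4: W1.I1
cycle 5: W2.I1
cycle 6: W0.I2
cycle 7: W1.I2
cycle 8: W2.I2
cycle 9: W0.I3
cycle 10: W1.I3
cycle 11: W1.I4
cycle 12: W1.I5
cycle 13: idle
cycle 14: W2.I3
cycle 15: W2.I4
cycle 16: idle
cycle 17: idle
cycle 18: W1.I6
cycle 19: idle
cycle 20: idle
cycle 21: W2.I5
cycle 22: idle
cycle 23: idle
cycle 24: idle
cycle 25: idle
cycle 26: idle
cycle 27: W2.I6
cycle 28: idle
cycle 29: idle
cycle 30: idle
cycle 31: idle
cycle 32: idle
cycle 33: W2.I7

Answer: 34 cycles, utilization 19/34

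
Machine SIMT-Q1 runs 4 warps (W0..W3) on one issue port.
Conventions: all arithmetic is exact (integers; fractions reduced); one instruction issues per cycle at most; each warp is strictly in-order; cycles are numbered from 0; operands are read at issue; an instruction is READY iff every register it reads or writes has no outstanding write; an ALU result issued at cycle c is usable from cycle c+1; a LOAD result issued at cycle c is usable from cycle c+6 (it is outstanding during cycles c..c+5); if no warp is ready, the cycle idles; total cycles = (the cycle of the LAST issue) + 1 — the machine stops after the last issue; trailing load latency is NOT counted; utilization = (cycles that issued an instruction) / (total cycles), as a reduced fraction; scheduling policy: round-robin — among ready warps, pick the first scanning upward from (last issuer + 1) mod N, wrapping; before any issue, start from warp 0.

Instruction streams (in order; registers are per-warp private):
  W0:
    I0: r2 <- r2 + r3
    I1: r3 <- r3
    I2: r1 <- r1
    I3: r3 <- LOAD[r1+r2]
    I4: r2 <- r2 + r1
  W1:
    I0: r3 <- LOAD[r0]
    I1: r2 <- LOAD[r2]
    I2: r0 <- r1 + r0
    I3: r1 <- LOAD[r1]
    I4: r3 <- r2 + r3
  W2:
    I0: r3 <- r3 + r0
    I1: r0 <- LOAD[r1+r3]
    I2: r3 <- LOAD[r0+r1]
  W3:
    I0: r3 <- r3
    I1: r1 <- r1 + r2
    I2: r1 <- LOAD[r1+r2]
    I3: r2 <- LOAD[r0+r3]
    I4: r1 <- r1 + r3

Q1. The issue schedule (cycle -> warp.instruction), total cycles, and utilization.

cycle 0: W0.I0
cycle 1: W1.I0
cycle 2: W2.I0
cycle 3: W3.I0
cycle 4: W0.I1
cycle 5: W1.I1
cycle 6: W2.I1
cycle 7: W3.I1
cycle 8: W0.I2
cycle 9: W1.I2
cycle 10: W3.I2
cycle 11: W0.I3
cycle 12: W1.I3
cycle 13: W2.I2
cycle 14: W3.I3
cycle 15: W0.I4
cycle 16: W1.I4
cycle 17: W3.I4

Answer: 18 cycles, utilization 1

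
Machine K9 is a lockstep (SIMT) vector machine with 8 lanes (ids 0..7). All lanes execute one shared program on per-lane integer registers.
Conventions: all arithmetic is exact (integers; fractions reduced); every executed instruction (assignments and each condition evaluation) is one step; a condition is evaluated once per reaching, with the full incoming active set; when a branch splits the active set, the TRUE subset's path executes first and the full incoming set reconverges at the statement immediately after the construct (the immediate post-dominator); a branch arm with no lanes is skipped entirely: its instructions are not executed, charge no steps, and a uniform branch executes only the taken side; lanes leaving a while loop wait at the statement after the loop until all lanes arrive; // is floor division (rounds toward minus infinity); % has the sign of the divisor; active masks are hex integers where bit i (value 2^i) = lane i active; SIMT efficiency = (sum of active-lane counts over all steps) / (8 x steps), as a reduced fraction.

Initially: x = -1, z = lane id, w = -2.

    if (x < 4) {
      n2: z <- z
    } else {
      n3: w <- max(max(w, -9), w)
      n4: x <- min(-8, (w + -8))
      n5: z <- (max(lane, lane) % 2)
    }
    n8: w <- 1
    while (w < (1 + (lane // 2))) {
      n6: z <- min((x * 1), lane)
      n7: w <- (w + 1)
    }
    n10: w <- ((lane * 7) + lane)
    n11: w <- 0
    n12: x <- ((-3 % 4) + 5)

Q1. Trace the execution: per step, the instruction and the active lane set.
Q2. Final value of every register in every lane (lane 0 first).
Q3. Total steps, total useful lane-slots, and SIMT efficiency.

step 0: eval (x < 4)                 0xff
step 1: z <- z                       0xff
step 2: w <- 1                       0xff
step 3: eval (w < (1 + (lane // 2))) 0xff
step 4: z <- min((x * 1), lane)      0xfc
step 5: w <- (w + 1)                 0xfc
step 6: eval (w < (1 + (lane // 2))) 0xfc
step 7: z <- min((x * 1), lane)      0xf0
step 8: w <- (w + 1)                 0xf0
step 9: eval (w < (1 + (lane // 2))) 0xf0
step 10: z <- min((x * 1), lane)      0xc0
step 11: w <- (w + 1)                 0xc0
step 12: eval (w < (1 + (lane // 2))) 0xc0
step 13: w <- ((lane * 7) + lane)     0xff
step 14: w <- 0                       0xff
step 15: x <- ((-3 % 4) + 5)          0xff

Answer: 16 steps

x: 6,6,6,6,6,6,6,6
z: 0,1,-1,-1,-1,-1,-1,-1
w: 0,0,0,0,0,0,0,0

steps = 16; useful = 92; efficiency = 92/128 = 23/32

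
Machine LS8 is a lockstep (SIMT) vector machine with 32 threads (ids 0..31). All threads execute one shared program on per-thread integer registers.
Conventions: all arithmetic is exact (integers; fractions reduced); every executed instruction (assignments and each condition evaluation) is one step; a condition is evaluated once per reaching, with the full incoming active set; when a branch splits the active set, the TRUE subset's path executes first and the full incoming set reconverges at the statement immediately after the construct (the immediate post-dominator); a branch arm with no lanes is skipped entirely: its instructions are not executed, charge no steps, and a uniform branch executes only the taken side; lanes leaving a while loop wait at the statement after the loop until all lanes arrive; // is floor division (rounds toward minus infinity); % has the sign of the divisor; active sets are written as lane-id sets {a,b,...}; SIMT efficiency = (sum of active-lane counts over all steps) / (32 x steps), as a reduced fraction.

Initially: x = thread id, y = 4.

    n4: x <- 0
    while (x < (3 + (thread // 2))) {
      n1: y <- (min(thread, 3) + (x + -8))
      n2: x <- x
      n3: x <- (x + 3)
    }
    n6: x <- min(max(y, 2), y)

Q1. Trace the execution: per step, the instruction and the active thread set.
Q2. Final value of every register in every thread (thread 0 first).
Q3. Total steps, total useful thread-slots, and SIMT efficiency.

step 0: x <- 0                       {0,1,2,3,4,5,6,7,8,9,10,11,12,13,14,15,16,17,18,19,20,21,22,23,24,25,26,27,28,29,30,31}
step 1: eval (x < (3 + (thread // 2))) {0,1,2,3,4,5,6,7,8,9,10,11,12,13,14,15,16,17,18,19,20,21,22,23,24,25,26,27,28,29,30,31}
step 2: y <- (min(thread, 3) + (x + -8)) {0,1,2,3,4,5,6,7,8,9,10,11,12,13,14,15,16,17,18,19,20,21,22,23,24,25,26,27,28,29,30,31}
step 3: x <- x                       {0,1,2,3,4,5,6,7,8,9,10,11,12,13,14,15,16,17,18,19,20,21,22,23,24,25,26,27,28,29,30,31}
step 4: x <- (x + 3)                 {0,1,2,3,4,5,6,7,8,9,10,11,12,13,14,15,16,17,18,19,20,21,22,23,24,25,26,27,28,29,30,31}
step 5: eval (x < (3 + (thread // 2))) {0,1,2,3,4,5,6,7,8,9,10,11,12,13,14,15,16,17,18,19,20,21,22,23,24,25,26,27,28,29,30,31}
step 6: y <- (min(thread, 3) + (x + -8)) {2,3,4,5,6,7,8,9,10,11,12,13,14,15,16,17,18,19,20,21,22,23,24,25,26,27,28,29,30,31}
step 7: x <- x                       {2,3,4,5,6,7,8,9,10,11,12,13,14,15,16,17,18,19,20,21,22,23,24,25,26,27,28,29,30,31}
step 8: x <- (x + 3)                 {2,3,4,5,6,7,8,9,10,11,12,13,14,15,16,17,18,19,20,21,22,23,24,25,26,27,28,29,30,31}
step 9: eval (x < (3 + (thread // 2))) {2,3,4,5,6,7,8,9,10,11,12,13,14,15,16,17,18,19,20,21,22,23,24,25,26,27,28,29,30,31}
step 10: y <- (min(thread, 3) + (x + -8)) {8,9,10,11,12,13,14,15,16,17,18,19,20,21,22,23,24,25,26,27,28,29,30,31}
step 11: x <- x                       {8,9,10,11,12,13,14,15,16,17,18,19,20,21,22,23,24,25,26,27,28,29,30,31}
step 12: x <- (x + 3)                 {8,9,10,11,12,13,14,15,16,17,18,19,20,21,22,23,24,25,26,27,28,29,30,31}
step 13: eval (x < (3 + (thread // 2))) {8,9,10,11,12,13,14,15,16,17,18,19,20,21,22,23,24,25,26,27,28,29,30,31}
step 14: y <- (min(thread, 3) + (x + -8)) {14,15,16,17,18,19,20,21,22,23,24,25,26,27,28,29,30,31}
step 15: x <- x                       {14,15,16,17,18,19,20,21,22,23,24,25,26,27,28,29,30,31}
step 16: x <- (x + 3)                 {14,15,16,17,18,19,20,21,22,23,24,25,26,27,28,29,30,31}
step 17: eval (x < (3 + (thread // 2))) {14,15,16,17,18,19,20,21,22,23,24,25,26,27,28,29,30,31}
step 18: y <- (min(thread, 3) + (x + -8)) {20,21,22,23,24,25,26,27,28,29,30,31}
step 19: x <- x                       {20,21,22,23,24,25,26,27,28,29,30,31}
step 20: x <- (x + 3)                 {20,21,22,23,24,25,26,27,28,29,30,31}
step 21: eval (x < (3 + (thread // 2))) {20,21,22,23,24,25,26,27,28,29,30,31}
step 22: y <- (min(thread, 3) + (x + -8)) {26,27,28,29,30,31}
step 23: x <- x                       {26,27,28,29,30,31}
step 24: x <- (x + 3)                 {26,27,28,29,30,31}
step 25: eval (x < (3 + (thread // 2))) {26,27,28,29,30,31}
step 26: x <- min(max(y, 2), y)       {0,1,2,3,4,5,6,7,8,9,10,11,12,13,14,15,16,17,18,19,20,21,22,23,24,25,26,27,28,29,30,31}

Answer: 27 steps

x: -8,-7,-3,-2,-2,-2,-2,-2,1,1,1,1,1,1,4,4,4,4,4,4,7,7,7,7,7,7,10,10,10,10,10,10
y: -8,-7,-3,-2,-2,-2,-2,-2,1,1,1,1,1,1,4,4,4,4,4,4,7,7,7,7,7,7,10,10,10,10,10,10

steps = 27; useful = 584; efficiency = 584/864 = 73/108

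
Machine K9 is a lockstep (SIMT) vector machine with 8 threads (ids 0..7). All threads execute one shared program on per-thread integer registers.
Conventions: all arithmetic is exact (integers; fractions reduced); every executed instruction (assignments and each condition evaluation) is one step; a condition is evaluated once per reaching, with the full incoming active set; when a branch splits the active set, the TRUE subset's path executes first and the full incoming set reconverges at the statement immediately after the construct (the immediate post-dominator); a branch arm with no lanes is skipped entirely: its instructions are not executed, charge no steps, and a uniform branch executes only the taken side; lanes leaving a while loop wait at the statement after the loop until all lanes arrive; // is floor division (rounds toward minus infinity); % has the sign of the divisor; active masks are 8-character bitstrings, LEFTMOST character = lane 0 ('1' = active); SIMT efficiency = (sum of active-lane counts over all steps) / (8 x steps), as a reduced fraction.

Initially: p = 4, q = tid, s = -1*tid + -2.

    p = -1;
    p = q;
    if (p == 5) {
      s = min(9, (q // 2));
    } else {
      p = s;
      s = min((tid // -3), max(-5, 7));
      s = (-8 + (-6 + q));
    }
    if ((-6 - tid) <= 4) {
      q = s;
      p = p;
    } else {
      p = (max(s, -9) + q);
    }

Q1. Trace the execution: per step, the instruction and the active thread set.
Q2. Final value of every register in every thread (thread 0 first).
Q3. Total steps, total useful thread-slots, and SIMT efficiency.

step 0: p <- -1                      11111111
step 1: p <- q                       11111111
step 2: eval (p == 5)                11111111
step 3: s <- min(9, (q // 2))        00000100
step 4: p <- s                       11111011
step 5: s <- min((tid // -3), max(-5, 7)) 11111011
step 6: s <- (-8 + (-6 + q))         11111011
step 7: eval ((-6 - tid) <= 4)       11111111
step 8: q <- s                       11111111
step 9: p <- p                       11111111

Answer: 10 steps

p: -2,-3,-4,-5,-6,5,-8,-9
q: -14,-13,-12,-11,-10,2,-8,-7
s: -14,-13,-12,-11,-10,2,-8,-7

steps = 10; useful = 70; efficiency = 70/80 = 7/8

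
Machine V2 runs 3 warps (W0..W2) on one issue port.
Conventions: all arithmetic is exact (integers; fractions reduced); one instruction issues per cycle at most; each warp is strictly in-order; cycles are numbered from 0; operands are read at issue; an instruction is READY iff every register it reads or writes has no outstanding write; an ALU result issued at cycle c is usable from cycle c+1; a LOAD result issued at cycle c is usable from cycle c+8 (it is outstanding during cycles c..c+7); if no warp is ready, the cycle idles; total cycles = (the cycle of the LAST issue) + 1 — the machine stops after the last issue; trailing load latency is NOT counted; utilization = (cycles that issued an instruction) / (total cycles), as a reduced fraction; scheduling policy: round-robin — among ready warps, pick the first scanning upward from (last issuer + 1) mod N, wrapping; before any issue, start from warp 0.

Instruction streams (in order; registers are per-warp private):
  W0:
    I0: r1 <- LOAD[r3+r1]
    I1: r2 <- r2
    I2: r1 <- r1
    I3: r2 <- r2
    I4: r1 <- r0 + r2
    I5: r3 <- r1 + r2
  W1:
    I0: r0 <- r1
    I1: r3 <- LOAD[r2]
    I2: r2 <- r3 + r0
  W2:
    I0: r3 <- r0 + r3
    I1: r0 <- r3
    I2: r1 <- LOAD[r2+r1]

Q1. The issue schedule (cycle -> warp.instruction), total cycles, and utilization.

cycle 0: W0.I0
cycle 1: W1.I0
cycle 2: W2.I0
cycle 3: W0.I1
cycle 4: W1.I1
cycle 5: W2.I1
cycle 6: W2.I2
cycle 7: idle
cycle 8: W0.I2
cycle 9: W0.I3
cycle 10: W0.I4
cycle 11: W0.I5
cycle 12: W1.I2

Answer: 13 cycles, utilization 12/13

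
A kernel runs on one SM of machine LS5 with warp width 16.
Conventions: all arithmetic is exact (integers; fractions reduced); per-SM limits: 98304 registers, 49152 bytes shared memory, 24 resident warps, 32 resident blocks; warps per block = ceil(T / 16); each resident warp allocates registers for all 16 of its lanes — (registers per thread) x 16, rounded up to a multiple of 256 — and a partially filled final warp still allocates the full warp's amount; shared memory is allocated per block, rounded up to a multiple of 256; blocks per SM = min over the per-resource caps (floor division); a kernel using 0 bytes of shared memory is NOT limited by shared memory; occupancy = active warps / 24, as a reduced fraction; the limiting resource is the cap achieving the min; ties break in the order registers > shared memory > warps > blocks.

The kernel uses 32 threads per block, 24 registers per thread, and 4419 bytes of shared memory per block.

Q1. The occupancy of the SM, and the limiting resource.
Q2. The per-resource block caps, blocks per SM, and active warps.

Answer: occupancy 5/6, limited by shared memory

registers: 96 blocks
shared memory: 10 blocks
warps: 12 blocks
blocks: 32 blocks

Answer: 10 blocks, 20 active warps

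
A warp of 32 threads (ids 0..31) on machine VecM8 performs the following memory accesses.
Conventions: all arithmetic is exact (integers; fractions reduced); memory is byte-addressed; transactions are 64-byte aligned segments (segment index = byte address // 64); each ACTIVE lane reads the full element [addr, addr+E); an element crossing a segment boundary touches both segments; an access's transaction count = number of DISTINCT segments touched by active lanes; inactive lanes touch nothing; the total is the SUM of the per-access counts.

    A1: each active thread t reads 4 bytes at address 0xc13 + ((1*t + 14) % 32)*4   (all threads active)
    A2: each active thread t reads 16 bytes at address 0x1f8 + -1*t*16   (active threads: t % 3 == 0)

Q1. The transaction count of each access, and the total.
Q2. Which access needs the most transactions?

A1: 3 transactions
A2: 9 transactions

Answer: 3,9; total 12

Answer: A2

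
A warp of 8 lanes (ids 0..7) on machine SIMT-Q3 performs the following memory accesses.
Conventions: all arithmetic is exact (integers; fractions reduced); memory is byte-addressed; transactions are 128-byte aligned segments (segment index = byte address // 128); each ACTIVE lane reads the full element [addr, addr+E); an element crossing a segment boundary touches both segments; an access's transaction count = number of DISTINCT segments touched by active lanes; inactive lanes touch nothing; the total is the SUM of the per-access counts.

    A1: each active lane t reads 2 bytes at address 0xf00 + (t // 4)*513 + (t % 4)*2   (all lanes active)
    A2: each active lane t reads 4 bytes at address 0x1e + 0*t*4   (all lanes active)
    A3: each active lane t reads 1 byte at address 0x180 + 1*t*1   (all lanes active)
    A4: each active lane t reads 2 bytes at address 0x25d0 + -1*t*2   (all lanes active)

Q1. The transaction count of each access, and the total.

A1: 2 transactions
A2: 1 transaction
A3: 1 transaction
A4: 1 transaction

Answer: 2,1,1,1; total 5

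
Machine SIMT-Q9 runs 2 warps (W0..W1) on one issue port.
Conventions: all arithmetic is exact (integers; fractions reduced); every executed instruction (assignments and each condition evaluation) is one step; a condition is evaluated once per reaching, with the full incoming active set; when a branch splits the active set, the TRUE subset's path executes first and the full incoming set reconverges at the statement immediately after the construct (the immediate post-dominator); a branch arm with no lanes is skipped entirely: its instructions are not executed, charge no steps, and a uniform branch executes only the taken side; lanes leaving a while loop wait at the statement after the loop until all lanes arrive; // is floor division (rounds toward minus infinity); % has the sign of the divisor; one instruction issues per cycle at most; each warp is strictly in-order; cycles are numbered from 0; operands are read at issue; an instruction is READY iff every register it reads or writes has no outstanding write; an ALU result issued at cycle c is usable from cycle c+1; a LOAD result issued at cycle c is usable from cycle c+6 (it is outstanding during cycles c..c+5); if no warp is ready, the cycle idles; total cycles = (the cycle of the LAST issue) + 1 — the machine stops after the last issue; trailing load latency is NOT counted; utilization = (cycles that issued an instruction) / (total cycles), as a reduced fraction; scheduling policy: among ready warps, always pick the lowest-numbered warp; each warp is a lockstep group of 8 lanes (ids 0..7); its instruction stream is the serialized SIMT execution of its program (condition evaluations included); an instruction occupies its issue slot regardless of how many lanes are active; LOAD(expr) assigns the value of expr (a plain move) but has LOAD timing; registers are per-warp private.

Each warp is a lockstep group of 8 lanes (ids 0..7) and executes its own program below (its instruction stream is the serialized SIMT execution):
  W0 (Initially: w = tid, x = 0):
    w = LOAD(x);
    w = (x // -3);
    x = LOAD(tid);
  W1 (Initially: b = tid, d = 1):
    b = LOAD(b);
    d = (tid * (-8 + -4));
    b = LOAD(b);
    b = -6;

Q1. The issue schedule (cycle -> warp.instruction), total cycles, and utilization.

cycle 0: W0.I0
cycle 1: W1.I0
cycle 2: W1.I1
cycle 3: idle
cycle 4: idle
cycle 5: idle
cycle 6: W0.I1
cycle 7: W0.I2
cycle 8: W1.I2
cycle 9: idle
cycle 10: idle
cycle 11: idle
cycle 12: idle
cycle 13: idle
cycle 14: W1.I3

Answer: 15 cycles, utilization 7/15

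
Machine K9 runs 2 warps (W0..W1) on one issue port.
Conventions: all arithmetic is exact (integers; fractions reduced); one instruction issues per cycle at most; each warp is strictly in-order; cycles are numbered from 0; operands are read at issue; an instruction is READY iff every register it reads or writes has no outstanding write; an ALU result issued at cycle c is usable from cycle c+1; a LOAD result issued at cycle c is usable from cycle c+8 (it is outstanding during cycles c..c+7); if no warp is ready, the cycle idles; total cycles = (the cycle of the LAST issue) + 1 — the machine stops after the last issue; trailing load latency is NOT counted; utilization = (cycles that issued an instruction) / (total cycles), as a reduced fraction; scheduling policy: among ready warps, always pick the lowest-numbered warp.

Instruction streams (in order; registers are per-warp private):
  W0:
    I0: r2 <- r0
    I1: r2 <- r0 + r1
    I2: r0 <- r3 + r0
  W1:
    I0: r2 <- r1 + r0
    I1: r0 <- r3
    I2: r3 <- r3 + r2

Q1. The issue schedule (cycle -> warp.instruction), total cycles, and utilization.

cycle 0: W0.I0
cycle 1: W0.I1
cycle 2: W0.I2
cycle 3: W1.I0
cycle 4: W1.I1
cycle 5: W1.I2

Answer: 6 cycles, utilization 1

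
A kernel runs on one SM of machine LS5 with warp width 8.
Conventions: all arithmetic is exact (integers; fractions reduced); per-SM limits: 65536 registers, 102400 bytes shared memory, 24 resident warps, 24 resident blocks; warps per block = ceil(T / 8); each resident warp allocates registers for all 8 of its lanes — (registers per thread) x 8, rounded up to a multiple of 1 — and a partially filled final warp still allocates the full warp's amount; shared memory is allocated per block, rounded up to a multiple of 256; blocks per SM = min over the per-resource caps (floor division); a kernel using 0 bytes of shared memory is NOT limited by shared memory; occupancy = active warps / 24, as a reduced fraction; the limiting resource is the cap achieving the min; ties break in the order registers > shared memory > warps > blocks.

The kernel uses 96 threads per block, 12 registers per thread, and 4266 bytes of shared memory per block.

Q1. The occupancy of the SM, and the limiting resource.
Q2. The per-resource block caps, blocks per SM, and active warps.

Answer: occupancy 1, limited by warps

registers: 56 blocks
shared memory: 23 blocks
warps: 2 blocks
blocks: 24 blocks

Answer: 2 blocks, 24 active warps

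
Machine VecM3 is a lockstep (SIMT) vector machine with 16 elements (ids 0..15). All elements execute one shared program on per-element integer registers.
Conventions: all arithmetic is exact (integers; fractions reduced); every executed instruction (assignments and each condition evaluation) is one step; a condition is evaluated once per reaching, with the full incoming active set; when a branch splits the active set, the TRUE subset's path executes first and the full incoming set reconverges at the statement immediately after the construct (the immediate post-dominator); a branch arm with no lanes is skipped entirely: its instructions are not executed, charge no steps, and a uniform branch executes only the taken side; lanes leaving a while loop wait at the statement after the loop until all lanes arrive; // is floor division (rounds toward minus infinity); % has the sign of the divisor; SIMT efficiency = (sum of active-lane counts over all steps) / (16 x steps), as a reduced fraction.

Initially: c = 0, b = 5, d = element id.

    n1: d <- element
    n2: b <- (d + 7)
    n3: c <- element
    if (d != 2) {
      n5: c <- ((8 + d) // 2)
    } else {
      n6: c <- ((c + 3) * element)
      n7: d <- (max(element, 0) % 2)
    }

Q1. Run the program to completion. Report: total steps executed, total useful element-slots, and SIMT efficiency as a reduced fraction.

Answer: 7 steps, 81 useful, 81/112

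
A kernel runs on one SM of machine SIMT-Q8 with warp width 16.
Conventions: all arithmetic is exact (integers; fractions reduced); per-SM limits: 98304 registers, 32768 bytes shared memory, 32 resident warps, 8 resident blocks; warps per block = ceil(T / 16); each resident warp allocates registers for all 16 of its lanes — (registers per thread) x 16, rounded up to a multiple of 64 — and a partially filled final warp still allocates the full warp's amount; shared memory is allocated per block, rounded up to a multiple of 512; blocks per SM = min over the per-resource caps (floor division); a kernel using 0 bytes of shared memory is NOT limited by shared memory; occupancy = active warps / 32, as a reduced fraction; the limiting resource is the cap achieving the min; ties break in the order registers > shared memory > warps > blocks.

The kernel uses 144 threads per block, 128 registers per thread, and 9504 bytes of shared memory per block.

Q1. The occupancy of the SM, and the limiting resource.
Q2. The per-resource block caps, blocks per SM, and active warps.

Answer: occupancy 27/32, limited by shared memory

registers: 5 blocks
shared memory: 3 blocks
warps: 3 blocks
blocks: 8 blocks

Answer: 3 blocks, 27 active warps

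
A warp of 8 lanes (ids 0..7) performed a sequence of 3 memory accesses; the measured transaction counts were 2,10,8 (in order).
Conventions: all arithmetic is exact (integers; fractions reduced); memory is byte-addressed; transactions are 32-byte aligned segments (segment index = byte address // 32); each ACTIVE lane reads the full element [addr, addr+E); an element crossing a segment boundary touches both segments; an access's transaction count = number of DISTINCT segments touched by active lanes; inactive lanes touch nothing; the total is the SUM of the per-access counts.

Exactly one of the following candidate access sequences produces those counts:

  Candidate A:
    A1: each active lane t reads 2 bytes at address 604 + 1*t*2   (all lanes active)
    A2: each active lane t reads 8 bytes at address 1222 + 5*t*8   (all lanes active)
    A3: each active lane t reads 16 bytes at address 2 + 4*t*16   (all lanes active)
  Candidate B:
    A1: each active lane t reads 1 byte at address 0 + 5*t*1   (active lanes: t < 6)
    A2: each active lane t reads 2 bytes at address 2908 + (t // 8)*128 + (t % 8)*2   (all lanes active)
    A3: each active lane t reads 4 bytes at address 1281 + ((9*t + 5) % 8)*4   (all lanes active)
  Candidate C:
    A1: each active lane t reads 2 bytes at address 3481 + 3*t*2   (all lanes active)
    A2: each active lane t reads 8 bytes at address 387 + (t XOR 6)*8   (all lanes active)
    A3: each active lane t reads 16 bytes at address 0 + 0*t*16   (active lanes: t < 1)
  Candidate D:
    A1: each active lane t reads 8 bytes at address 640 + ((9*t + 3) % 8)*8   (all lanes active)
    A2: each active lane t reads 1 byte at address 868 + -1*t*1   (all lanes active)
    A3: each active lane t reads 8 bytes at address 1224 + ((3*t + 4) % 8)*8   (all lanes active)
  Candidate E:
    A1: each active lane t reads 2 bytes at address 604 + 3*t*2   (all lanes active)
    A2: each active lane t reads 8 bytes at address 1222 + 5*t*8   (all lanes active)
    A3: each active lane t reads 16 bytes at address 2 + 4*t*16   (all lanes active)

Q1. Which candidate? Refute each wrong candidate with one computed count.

B: A1 gives 1 transaction, not 2
C: A1 gives 3 transactions, not 2
D: A2 gives 2 transactions, not 10
E: A1 gives 3 transactions, not 2
A: all counts match (2,10,8)

Answer: A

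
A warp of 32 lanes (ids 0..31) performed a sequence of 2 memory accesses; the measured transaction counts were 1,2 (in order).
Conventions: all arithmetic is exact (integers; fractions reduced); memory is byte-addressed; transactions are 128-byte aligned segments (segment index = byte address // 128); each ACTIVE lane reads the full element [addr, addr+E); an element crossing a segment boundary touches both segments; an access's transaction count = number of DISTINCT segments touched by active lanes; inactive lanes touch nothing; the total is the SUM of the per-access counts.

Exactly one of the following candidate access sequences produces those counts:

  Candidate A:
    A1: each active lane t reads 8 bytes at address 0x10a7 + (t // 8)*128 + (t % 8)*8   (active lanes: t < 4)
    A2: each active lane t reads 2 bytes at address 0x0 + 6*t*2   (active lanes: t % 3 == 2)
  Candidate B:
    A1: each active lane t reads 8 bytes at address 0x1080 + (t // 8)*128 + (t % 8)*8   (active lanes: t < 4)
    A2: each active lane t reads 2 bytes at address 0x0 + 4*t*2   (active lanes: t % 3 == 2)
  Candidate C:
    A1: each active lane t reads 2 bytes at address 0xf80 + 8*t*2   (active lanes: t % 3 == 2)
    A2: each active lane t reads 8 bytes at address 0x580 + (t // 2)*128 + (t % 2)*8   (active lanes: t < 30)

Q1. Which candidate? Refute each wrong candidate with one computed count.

A: A2 gives 3 transactions, not 2
C: A1 gives 4 transactions, not 1
B: all counts match (1,2)

Answer: B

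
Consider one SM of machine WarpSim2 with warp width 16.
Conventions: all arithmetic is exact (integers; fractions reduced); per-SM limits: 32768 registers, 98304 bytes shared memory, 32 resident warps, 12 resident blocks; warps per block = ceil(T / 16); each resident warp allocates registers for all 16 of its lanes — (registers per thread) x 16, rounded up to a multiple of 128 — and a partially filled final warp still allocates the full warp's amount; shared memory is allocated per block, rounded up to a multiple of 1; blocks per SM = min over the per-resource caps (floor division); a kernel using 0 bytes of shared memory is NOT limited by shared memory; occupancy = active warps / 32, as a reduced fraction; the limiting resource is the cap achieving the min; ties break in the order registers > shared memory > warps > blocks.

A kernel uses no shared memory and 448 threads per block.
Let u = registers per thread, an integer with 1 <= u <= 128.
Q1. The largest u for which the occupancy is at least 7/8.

Answer: u = 72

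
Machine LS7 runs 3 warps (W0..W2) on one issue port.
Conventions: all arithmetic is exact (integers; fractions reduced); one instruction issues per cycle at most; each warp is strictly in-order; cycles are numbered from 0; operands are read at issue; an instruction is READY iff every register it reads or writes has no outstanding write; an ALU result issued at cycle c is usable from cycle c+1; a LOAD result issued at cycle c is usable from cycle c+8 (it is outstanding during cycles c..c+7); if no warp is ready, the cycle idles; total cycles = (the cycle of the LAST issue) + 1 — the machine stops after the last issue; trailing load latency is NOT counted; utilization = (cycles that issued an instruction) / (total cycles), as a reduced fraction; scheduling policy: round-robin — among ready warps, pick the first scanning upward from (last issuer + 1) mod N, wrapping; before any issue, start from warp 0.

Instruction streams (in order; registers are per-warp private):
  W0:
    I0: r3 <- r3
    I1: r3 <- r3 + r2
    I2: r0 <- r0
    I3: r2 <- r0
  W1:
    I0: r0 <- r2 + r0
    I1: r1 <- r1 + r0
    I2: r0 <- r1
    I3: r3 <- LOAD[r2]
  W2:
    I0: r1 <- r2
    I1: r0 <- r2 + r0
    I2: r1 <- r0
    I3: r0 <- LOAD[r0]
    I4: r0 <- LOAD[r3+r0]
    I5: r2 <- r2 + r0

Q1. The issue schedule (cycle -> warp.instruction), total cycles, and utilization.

cycle 0: W0.I0
cycle 1: W1.I0
cycle 2: W2.I0
cycle 3: W0.I1
cycle 4: W1.I1
cycle 5: W2.I1
cycle 6: W0.I2
cycle 7: W1.I2
cycle 8: W2.I2
cycle 9: W0.I3
cycle 10: W1.I3
cycle 11: W2.I3
cycle 12: idle
cycle 13: idle
cycle 14: idle
cycle 15: idle
cycle 16: idle
cycle 17: idle
cycle 18: idle
cycle 19: W2.I4
cycle 20: idle
cycle 21: idle
cycle 22: idle
cycle 23: idle
cycle 24: idle
cycle 25: idle
cycle 26: idle
cycle 27: W2.I5

Answer: 28 cycles, utilization 1/2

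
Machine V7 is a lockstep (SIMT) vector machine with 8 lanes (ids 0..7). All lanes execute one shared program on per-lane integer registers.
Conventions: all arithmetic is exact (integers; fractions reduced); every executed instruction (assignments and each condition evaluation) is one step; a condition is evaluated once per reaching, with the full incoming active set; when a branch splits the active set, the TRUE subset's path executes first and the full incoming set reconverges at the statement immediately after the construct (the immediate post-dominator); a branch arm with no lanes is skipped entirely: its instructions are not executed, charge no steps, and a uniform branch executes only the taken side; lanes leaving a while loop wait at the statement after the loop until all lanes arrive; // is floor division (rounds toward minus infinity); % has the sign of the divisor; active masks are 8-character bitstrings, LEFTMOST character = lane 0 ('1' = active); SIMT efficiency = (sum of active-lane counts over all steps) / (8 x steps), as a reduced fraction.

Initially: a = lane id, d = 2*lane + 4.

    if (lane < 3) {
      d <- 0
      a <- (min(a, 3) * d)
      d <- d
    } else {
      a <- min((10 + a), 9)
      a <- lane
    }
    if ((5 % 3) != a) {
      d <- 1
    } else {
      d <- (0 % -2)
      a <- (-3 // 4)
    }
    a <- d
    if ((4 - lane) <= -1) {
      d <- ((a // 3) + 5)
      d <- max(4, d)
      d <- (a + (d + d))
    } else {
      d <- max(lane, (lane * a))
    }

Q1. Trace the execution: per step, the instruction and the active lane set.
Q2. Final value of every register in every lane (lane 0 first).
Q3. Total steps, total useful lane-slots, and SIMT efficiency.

step 0: eval (lane < 3)              11111111
step 1: d <- 0                       11100000
step 2: a <- (min(a, 3) * d)         11100000
step 3: d <- d                       11100000
step 4: a <- min((10 + a), 9)        00011111
step 5: a <- lane                    00011111
step 6: eval ((5 % 3) != a)          11111111
step 7: d <- 1                       11111111
step 8: a <- d                       11111111
step 9: eval ((4 - lane) <= -1)      11111111
step 10: d <- ((a // 3) + 5)          00000111
step 11: d <- max(4, d)               00000111
step 12: d <- (a + (d + d))           00000111
step 13: d <- max(lane, (lane * a))   11111000

Answer: 14 steps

a: 1,1,1,1,1,1,1,1
d: 0,1,2,3,4,11,11,11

steps = 14; useful = 73; efficiency = 73/112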